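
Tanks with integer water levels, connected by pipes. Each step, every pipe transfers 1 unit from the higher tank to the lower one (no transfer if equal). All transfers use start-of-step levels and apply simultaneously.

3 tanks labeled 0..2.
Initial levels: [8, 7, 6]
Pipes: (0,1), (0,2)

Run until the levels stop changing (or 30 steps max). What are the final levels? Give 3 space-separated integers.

Answer: 8 7 6

Derivation:
Step 1: flows [0->1,0->2] -> levels [6 8 7]
Step 2: flows [1->0,2->0] -> levels [8 7 6]
  -> period-2 cycle: step 2 state = step 0 state; never stabilizes
  -> state at step 30: (30-0) mod 2 = 0, same as step 0 -> [8 7 6]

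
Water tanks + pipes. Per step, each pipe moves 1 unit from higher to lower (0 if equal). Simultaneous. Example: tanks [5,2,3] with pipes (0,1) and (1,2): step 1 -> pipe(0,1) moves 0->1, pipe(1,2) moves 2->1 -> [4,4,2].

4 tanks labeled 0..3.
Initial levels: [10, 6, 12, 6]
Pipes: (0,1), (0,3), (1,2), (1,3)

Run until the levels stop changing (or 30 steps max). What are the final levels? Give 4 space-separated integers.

Answer: 9 7 9 9

Derivation:
Step 1: flows [0->1,0->3,2->1,1=3] -> levels [8 8 11 7]
Step 2: flows [0=1,0->3,2->1,1->3] -> levels [7 8 10 9]
Step 3: flows [1->0,3->0,2->1,3->1] -> levels [9 9 9 7]
Step 4: flows [0=1,0->3,1=2,1->3] -> levels [8 8 9 9]
Step 5: flows [0=1,3->0,2->1,3->1] -> levels [9 10 8 7]
Step 6: flows [1->0,0->3,1->2,1->3] -> levels [9 7 9 9]
Step 7: flows [0->1,0=3,2->1,3->1] -> levels [8 10 8 8]
Step 8: flows [1->0,0=3,1->2,1->3] -> levels [9 7 9 9]
  -> period-2 cycle: step 8 state = step 6 state; never stabilizes
  -> state at step 30: (30-6) mod 2 = 0, same as step 6 -> [9 7 9 9]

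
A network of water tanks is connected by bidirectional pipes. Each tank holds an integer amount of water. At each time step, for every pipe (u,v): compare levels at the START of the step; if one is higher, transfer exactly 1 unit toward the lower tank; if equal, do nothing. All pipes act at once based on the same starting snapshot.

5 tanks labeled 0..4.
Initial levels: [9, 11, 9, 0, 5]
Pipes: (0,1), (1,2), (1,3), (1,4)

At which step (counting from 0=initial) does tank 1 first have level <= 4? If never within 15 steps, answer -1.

Answer: 6

Derivation:
Step 1: flows [1->0,1->2,1->3,1->4] -> levels [10 7 10 1 6]
Step 2: flows [0->1,2->1,1->3,1->4] -> levels [9 7 9 2 7]
Step 3: flows [0->1,2->1,1->3,1=4] -> levels [8 8 8 3 7]
Step 4: flows [0=1,1=2,1->3,1->4] -> levels [8 6 8 4 8]
Step 5: flows [0->1,2->1,1->3,4->1] -> levels [7 8 7 5 7]
Step 6: flows [1->0,1->2,1->3,1->4] -> levels [8 4 8 6 8]
Tank 1 first reaches <=4 at step 6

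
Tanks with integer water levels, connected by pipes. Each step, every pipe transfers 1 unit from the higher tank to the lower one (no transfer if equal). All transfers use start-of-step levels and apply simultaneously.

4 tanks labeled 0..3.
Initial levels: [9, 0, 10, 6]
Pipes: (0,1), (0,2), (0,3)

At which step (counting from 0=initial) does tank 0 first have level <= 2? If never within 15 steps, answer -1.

Answer: -1

Derivation:
Step 1: flows [0->1,2->0,0->3] -> levels [8 1 9 7]
Step 2: flows [0->1,2->0,0->3] -> levels [7 2 8 8]
Step 3: flows [0->1,2->0,3->0] -> levels [8 3 7 7]
Step 4: flows [0->1,0->2,0->3] -> levels [5 4 8 8]
Step 5: flows [0->1,2->0,3->0] -> levels [6 5 7 7]
Step 6: flows [0->1,2->0,3->0] -> levels [7 6 6 6]
Step 7: flows [0->1,0->2,0->3] -> levels [4 7 7 7]
Step 8: flows [1->0,2->0,3->0] -> levels [7 6 6 6]
  -> period-2 cycle (repeats step 6); tank 0 never drops to <=2
Tank 0 never reaches <=2 within 15 steps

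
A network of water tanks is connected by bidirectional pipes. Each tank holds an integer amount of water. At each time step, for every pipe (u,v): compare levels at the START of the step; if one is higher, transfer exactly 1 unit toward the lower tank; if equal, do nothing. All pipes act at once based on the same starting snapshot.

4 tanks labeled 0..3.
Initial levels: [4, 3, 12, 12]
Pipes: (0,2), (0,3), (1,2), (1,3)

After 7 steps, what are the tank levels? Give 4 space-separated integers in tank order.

Answer: 8 9 7 7

Derivation:
Step 1: flows [2->0,3->0,2->1,3->1] -> levels [6 5 10 10]
Step 2: flows [2->0,3->0,2->1,3->1] -> levels [8 7 8 8]
Step 3: flows [0=2,0=3,2->1,3->1] -> levels [8 9 7 7]
Step 4: flows [0->2,0->3,1->2,1->3] -> levels [6 7 9 9]
Step 5: flows [2->0,3->0,2->1,3->1] -> levels [8 9 7 7]
  -> period-2 cycle: step 5 state = step 3 state
  -> state at step 7: (7-3) mod 2 = 0, same as step 3 -> [8 9 7 7]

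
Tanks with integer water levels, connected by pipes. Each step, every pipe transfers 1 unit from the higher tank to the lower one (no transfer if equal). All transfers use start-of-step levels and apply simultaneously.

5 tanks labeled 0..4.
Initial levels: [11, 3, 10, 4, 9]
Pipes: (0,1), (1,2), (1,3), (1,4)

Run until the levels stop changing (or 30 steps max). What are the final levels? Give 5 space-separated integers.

Step 1: flows [0->1,2->1,3->1,4->1] -> levels [10 7 9 3 8]
Step 2: flows [0->1,2->1,1->3,4->1] -> levels [9 9 8 4 7]
Step 3: flows [0=1,1->2,1->3,1->4] -> levels [9 6 9 5 8]
Step 4: flows [0->1,2->1,1->3,4->1] -> levels [8 8 8 6 7]
Step 5: flows [0=1,1=2,1->3,1->4] -> levels [8 6 8 7 8]
Step 6: flows [0->1,2->1,3->1,4->1] -> levels [7 10 7 6 7]
Step 7: flows [1->0,1->2,1->3,1->4] -> levels [8 6 8 7 8]
  -> period-2 cycle: step 7 state = step 5 state; never stabilizes
  -> state at step 30: (30-5) mod 2 = 1, same as step 6 -> [7 10 7 6 7]

Answer: 7 10 7 6 7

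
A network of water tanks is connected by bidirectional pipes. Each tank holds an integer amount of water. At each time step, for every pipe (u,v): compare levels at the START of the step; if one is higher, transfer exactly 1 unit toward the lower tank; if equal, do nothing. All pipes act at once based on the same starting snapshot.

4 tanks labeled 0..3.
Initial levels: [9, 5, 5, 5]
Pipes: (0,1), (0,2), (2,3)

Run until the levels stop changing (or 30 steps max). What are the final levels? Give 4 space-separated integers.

Answer: 5 7 7 5

Derivation:
Step 1: flows [0->1,0->2,2=3] -> levels [7 6 6 5]
Step 2: flows [0->1,0->2,2->3] -> levels [5 7 6 6]
Step 3: flows [1->0,2->0,2=3] -> levels [7 6 5 6]
Step 4: flows [0->1,0->2,3->2] -> levels [5 7 7 5]
Step 5: flows [1->0,2->0,2->3] -> levels [7 6 5 6]
  -> period-2 cycle: step 5 state = step 3 state; never stabilizes
  -> state at step 30: (30-3) mod 2 = 1, same as step 4 -> [5 7 7 5]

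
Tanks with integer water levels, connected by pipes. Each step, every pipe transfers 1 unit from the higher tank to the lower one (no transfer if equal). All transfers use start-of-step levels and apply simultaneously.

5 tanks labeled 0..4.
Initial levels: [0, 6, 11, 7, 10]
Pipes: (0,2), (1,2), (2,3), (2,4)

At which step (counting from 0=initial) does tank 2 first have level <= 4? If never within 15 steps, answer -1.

Answer: 7

Derivation:
Step 1: flows [2->0,2->1,2->3,2->4] -> levels [1 7 7 8 11]
Step 2: flows [2->0,1=2,3->2,4->2] -> levels [2 7 8 7 10]
Step 3: flows [2->0,2->1,2->3,4->2] -> levels [3 8 6 8 9]
Step 4: flows [2->0,1->2,3->2,4->2] -> levels [4 7 8 7 8]
Step 5: flows [2->0,2->1,2->3,2=4] -> levels [5 8 5 8 8]
Step 6: flows [0=2,1->2,3->2,4->2] -> levels [5 7 8 7 7]
Step 7: flows [2->0,2->1,2->3,2->4] -> levels [6 8 4 8 8]
Tank 2 first reaches <=4 at step 7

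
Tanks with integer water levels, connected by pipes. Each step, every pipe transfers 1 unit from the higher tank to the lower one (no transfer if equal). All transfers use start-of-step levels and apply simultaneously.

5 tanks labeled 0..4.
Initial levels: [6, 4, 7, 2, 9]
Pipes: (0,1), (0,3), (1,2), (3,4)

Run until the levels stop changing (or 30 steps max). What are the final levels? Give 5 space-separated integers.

Answer: 7 4 6 5 6

Derivation:
Step 1: flows [0->1,0->3,2->1,4->3] -> levels [4 6 6 4 8]
Step 2: flows [1->0,0=3,1=2,4->3] -> levels [5 5 6 5 7]
Step 3: flows [0=1,0=3,2->1,4->3] -> levels [5 6 5 6 6]
Step 4: flows [1->0,3->0,1->2,3=4] -> levels [7 4 6 5 6]
Step 5: flows [0->1,0->3,2->1,4->3] -> levels [5 6 5 7 5]
Step 6: flows [1->0,3->0,1->2,3->4] -> levels [7 4 6 5 6]
  -> period-2 cycle: step 6 state = step 4 state; never stabilizes
  -> state at step 30: (30-4) mod 2 = 0, same as step 4 -> [7 4 6 5 6]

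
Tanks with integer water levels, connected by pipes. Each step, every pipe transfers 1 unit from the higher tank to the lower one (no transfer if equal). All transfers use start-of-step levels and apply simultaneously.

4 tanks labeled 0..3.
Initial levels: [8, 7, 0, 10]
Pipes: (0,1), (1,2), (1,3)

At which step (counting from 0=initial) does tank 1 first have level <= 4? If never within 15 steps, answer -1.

Step 1: flows [0->1,1->2,3->1] -> levels [7 8 1 9]
Step 2: flows [1->0,1->2,3->1] -> levels [8 7 2 8]
Step 3: flows [0->1,1->2,3->1] -> levels [7 8 3 7]
Step 4: flows [1->0,1->2,1->3] -> levels [8 5 4 8]
Step 5: flows [0->1,1->2,3->1] -> levels [7 6 5 7]
Step 6: flows [0->1,1->2,3->1] -> levels [6 7 6 6]
Step 7: flows [1->0,1->2,1->3] -> levels [7 4 7 7]
Tank 1 first reaches <=4 at step 7

Answer: 7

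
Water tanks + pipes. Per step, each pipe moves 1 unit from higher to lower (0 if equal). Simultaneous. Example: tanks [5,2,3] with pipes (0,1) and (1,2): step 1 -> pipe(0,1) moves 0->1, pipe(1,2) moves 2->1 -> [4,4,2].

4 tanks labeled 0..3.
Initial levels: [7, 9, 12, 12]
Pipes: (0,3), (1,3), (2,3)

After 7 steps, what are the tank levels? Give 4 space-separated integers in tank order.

Step 1: flows [3->0,3->1,2=3] -> levels [8 10 12 10]
Step 2: flows [3->0,1=3,2->3] -> levels [9 10 11 10]
Step 3: flows [3->0,1=3,2->3] -> levels [10 10 10 10]
Step 4: flows [0=3,1=3,2=3] -> levels [10 10 10 10]
  -> stable; steps 5..7 unchanged -> [10 10 10 10]

Answer: 10 10 10 10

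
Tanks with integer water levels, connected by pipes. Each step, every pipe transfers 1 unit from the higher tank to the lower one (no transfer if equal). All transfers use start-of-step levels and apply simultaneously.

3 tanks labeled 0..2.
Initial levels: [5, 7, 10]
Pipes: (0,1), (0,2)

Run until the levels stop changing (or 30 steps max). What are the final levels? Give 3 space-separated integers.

Answer: 6 8 8

Derivation:
Step 1: flows [1->0,2->0] -> levels [7 6 9]
Step 2: flows [0->1,2->0] -> levels [7 7 8]
Step 3: flows [0=1,2->0] -> levels [8 7 7]
Step 4: flows [0->1,0->2] -> levels [6 8 8]
Step 5: flows [1->0,2->0] -> levels [8 7 7]
  -> period-2 cycle: step 5 state = step 3 state; never stabilizes
  -> state at step 30: (30-3) mod 2 = 1, same as step 4 -> [6 8 8]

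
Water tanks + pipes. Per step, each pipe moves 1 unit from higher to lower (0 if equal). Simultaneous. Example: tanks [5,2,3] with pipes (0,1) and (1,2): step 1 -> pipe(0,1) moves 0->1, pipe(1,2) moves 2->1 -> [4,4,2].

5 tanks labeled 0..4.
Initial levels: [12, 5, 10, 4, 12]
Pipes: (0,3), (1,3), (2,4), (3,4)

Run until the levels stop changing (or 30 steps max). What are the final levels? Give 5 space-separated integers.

Answer: 9 9 9 6 10

Derivation:
Step 1: flows [0->3,1->3,4->2,4->3] -> levels [11 4 11 7 10]
Step 2: flows [0->3,3->1,2->4,4->3] -> levels [10 5 10 8 10]
Step 3: flows [0->3,3->1,2=4,4->3] -> levels [9 6 10 9 9]
Step 4: flows [0=3,3->1,2->4,3=4] -> levels [9 7 9 8 10]
Step 5: flows [0->3,3->1,4->2,4->3] -> levels [8 8 10 9 8]
Step 6: flows [3->0,3->1,2->4,3->4] -> levels [9 9 9 6 10]
Step 7: flows [0->3,1->3,4->2,4->3] -> levels [8 8 10 9 8]
  -> period-2 cycle: step 7 state = step 5 state; never stabilizes
  -> state at step 30: (30-5) mod 2 = 1, same as step 6 -> [9 9 9 6 10]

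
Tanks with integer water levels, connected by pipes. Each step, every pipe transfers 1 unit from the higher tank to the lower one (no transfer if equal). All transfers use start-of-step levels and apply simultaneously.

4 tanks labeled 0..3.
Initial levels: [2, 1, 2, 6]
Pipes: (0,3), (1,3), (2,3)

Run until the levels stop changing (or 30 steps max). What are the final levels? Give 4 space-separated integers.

Step 1: flows [3->0,3->1,3->2] -> levels [3 2 3 3]
Step 2: flows [0=3,3->1,2=3] -> levels [3 3 3 2]
Step 3: flows [0->3,1->3,2->3] -> levels [2 2 2 5]
Step 4: flows [3->0,3->1,3->2] -> levels [3 3 3 2]
  -> period-2 cycle: step 4 state = step 2 state; never stabilizes
  -> state at step 30: (30-2) mod 2 = 0, same as step 2 -> [3 3 3 2]

Answer: 3 3 3 2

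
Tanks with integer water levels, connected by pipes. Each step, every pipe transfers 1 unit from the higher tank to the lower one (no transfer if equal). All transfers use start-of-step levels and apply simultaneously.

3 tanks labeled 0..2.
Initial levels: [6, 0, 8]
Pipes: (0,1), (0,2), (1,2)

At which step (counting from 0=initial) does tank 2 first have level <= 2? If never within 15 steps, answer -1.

Step 1: flows [0->1,2->0,2->1] -> levels [6 2 6]
Step 2: flows [0->1,0=2,2->1] -> levels [5 4 5]
Step 3: flows [0->1,0=2,2->1] -> levels [4 6 4]
Step 4: flows [1->0,0=2,1->2] -> levels [5 4 5]
  -> period-2 cycle (repeats step 2); tank 2 never drops to <=2
Tank 2 never reaches <=2 within 15 steps

Answer: -1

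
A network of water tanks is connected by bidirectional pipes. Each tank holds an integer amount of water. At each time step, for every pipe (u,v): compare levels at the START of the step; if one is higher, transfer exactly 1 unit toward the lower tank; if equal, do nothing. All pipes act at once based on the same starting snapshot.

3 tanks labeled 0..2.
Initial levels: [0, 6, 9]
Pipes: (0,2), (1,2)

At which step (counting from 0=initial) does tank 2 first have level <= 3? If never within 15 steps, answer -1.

Answer: -1

Derivation:
Step 1: flows [2->0,2->1] -> levels [1 7 7]
Step 2: flows [2->0,1=2] -> levels [2 7 6]
Step 3: flows [2->0,1->2] -> levels [3 6 6]
Step 4: flows [2->0,1=2] -> levels [4 6 5]
Step 5: flows [2->0,1->2] -> levels [5 5 5]
Step 6: flows [0=2,1=2] -> levels [5 5 5]
  -> stable; tank 2 stays at 5 > 3
Tank 2 never reaches <=3 within 15 steps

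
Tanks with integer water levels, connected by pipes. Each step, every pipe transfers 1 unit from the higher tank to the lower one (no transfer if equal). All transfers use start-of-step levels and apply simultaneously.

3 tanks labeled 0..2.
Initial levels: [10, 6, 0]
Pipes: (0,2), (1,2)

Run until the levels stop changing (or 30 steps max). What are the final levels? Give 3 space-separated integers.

Step 1: flows [0->2,1->2] -> levels [9 5 2]
Step 2: flows [0->2,1->2] -> levels [8 4 4]
Step 3: flows [0->2,1=2] -> levels [7 4 5]
Step 4: flows [0->2,2->1] -> levels [6 5 5]
Step 5: flows [0->2,1=2] -> levels [5 5 6]
Step 6: flows [2->0,2->1] -> levels [6 6 4]
Step 7: flows [0->2,1->2] -> levels [5 5 6]
  -> period-2 cycle: step 7 state = step 5 state; never stabilizes
  -> state at step 30: (30-5) mod 2 = 1, same as step 6 -> [6 6 4]

Answer: 6 6 4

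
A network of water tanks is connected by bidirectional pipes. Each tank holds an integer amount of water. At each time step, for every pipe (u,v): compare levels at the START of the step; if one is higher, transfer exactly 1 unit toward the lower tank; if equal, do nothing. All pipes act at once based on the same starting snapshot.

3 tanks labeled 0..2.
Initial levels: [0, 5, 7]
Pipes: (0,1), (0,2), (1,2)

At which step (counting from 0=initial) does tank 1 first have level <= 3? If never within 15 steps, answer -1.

Answer: -1

Derivation:
Step 1: flows [1->0,2->0,2->1] -> levels [2 5 5]
Step 2: flows [1->0,2->0,1=2] -> levels [4 4 4]
Step 3: flows [0=1,0=2,1=2] -> levels [4 4 4]
  -> stable; tank 1 stays at 4 > 3
Tank 1 never reaches <=3 within 15 steps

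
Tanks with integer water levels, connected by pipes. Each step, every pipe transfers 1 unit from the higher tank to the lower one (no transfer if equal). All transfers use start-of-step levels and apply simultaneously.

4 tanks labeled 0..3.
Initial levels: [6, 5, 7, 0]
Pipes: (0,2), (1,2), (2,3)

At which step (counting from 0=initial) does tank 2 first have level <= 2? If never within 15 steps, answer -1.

Answer: -1

Derivation:
Step 1: flows [2->0,2->1,2->3] -> levels [7 6 4 1]
Step 2: flows [0->2,1->2,2->3] -> levels [6 5 5 2]
Step 3: flows [0->2,1=2,2->3] -> levels [5 5 5 3]
Step 4: flows [0=2,1=2,2->3] -> levels [5 5 4 4]
Step 5: flows [0->2,1->2,2=3] -> levels [4 4 6 4]
Step 6: flows [2->0,2->1,2->3] -> levels [5 5 3 5]
Step 7: flows [0->2,1->2,3->2] -> levels [4 4 6 4]
  -> period-2 cycle (repeats step 5); tank 2 never drops to <=2
Tank 2 never reaches <=2 within 15 steps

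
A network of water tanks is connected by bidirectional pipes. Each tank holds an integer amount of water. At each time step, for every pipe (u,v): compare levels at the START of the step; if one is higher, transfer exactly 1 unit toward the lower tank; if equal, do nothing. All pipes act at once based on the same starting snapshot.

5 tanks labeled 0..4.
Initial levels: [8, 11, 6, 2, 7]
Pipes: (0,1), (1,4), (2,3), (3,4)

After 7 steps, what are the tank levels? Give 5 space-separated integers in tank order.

Step 1: flows [1->0,1->4,2->3,4->3] -> levels [9 9 5 4 7]
Step 2: flows [0=1,1->4,2->3,4->3] -> levels [9 8 4 6 7]
Step 3: flows [0->1,1->4,3->2,4->3] -> levels [8 8 5 6 7]
Step 4: flows [0=1,1->4,3->2,4->3] -> levels [8 7 6 6 7]
Step 5: flows [0->1,1=4,2=3,4->3] -> levels [7 8 6 7 6]
Step 6: flows [1->0,1->4,3->2,3->4] -> levels [8 6 7 5 8]
Step 7: flows [0->1,4->1,2->3,4->3] -> levels [7 8 6 7 6]

Answer: 7 8 6 7 6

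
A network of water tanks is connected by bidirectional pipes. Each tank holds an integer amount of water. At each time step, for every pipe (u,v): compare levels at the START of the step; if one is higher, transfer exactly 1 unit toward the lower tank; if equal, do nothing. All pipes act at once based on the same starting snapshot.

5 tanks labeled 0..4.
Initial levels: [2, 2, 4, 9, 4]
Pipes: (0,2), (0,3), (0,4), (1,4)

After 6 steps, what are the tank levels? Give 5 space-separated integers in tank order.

Step 1: flows [2->0,3->0,4->0,4->1] -> levels [5 3 3 8 2]
Step 2: flows [0->2,3->0,0->4,1->4] -> levels [4 2 4 7 4]
Step 3: flows [0=2,3->0,0=4,4->1] -> levels [5 3 4 6 3]
Step 4: flows [0->2,3->0,0->4,1=4] -> levels [4 3 5 5 4]
Step 5: flows [2->0,3->0,0=4,4->1] -> levels [6 4 4 4 3]
Step 6: flows [0->2,0->3,0->4,1->4] -> levels [3 3 5 5 5]

Answer: 3 3 5 5 5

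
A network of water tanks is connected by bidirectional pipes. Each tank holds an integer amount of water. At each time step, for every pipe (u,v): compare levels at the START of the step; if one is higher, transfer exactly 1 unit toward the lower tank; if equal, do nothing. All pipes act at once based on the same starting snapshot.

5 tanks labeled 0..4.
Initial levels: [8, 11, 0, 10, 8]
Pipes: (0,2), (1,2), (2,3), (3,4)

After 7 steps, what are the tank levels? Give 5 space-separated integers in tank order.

Step 1: flows [0->2,1->2,3->2,3->4] -> levels [7 10 3 8 9]
Step 2: flows [0->2,1->2,3->2,4->3] -> levels [6 9 6 8 8]
Step 3: flows [0=2,1->2,3->2,3=4] -> levels [6 8 8 7 8]
Step 4: flows [2->0,1=2,2->3,4->3] -> levels [7 8 6 9 7]
Step 5: flows [0->2,1->2,3->2,3->4] -> levels [6 7 9 7 8]
Step 6: flows [2->0,2->1,2->3,4->3] -> levels [7 8 6 9 7]
  -> period-2 cycle: step 6 state = step 4 state
  -> state at step 7: (7-4) mod 2 = 1, same as step 5 -> [6 7 9 7 8]

Answer: 6 7 9 7 8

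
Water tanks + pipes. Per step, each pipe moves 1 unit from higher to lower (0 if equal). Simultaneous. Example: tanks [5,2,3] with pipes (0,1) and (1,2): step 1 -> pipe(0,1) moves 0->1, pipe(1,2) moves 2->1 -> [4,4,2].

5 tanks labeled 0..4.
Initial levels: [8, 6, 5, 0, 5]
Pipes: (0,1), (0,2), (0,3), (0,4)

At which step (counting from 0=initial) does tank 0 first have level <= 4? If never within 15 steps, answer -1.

Answer: 1

Derivation:
Step 1: flows [0->1,0->2,0->3,0->4] -> levels [4 7 6 1 6]
Tank 0 first reaches <=4 at step 1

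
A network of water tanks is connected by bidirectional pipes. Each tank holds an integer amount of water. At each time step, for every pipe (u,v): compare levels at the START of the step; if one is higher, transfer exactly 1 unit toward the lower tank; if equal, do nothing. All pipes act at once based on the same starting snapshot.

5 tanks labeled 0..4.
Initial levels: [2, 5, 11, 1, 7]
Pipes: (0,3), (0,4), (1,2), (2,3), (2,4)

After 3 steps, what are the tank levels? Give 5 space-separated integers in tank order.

Step 1: flows [0->3,4->0,2->1,2->3,2->4] -> levels [2 6 8 3 7]
Step 2: flows [3->0,4->0,2->1,2->3,2->4] -> levels [4 7 5 3 7]
Step 3: flows [0->3,4->0,1->2,2->3,4->2] -> levels [4 6 6 5 5]

Answer: 4 6 6 5 5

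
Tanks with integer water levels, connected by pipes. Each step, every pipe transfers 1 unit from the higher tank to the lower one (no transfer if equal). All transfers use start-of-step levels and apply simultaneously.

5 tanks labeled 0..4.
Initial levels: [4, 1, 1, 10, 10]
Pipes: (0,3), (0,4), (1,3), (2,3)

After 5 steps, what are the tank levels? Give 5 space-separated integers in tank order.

Step 1: flows [3->0,4->0,3->1,3->2] -> levels [6 2 2 7 9]
Step 2: flows [3->0,4->0,3->1,3->2] -> levels [8 3 3 4 8]
Step 3: flows [0->3,0=4,3->1,3->2] -> levels [7 4 4 3 8]
Step 4: flows [0->3,4->0,1->3,2->3] -> levels [7 3 3 6 7]
Step 5: flows [0->3,0=4,3->1,3->2] -> levels [6 4 4 5 7]

Answer: 6 4 4 5 7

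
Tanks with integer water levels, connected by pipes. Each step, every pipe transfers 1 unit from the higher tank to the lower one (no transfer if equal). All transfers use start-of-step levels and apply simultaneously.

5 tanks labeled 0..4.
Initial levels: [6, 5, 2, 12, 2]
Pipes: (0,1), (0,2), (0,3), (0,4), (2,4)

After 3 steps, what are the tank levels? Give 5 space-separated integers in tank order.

Step 1: flows [0->1,0->2,3->0,0->4,2=4] -> levels [4 6 3 11 3]
Step 2: flows [1->0,0->2,3->0,0->4,2=4] -> levels [4 5 4 10 4]
Step 3: flows [1->0,0=2,3->0,0=4,2=4] -> levels [6 4 4 9 4]

Answer: 6 4 4 9 4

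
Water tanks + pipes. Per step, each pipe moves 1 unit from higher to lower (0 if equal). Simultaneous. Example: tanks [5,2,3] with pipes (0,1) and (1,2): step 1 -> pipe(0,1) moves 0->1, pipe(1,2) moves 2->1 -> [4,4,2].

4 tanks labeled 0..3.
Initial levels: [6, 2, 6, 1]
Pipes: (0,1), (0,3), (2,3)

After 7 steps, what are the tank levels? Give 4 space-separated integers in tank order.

Answer: 4 3 5 3

Derivation:
Step 1: flows [0->1,0->3,2->3] -> levels [4 3 5 3]
Step 2: flows [0->1,0->3,2->3] -> levels [2 4 4 5]
Step 3: flows [1->0,3->0,3->2] -> levels [4 3 5 3]
  -> period-2 cycle: step 3 state = step 1 state
  -> state at step 7: (7-1) mod 2 = 0, same as step 1 -> [4 3 5 3]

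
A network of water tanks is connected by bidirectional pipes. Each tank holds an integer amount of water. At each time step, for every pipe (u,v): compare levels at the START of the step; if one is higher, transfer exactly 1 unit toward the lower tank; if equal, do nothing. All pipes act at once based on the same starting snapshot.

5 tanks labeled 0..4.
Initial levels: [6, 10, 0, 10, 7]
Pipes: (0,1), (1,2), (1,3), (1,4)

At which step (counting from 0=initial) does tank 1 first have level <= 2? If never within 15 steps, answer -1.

Answer: -1

Derivation:
Step 1: flows [1->0,1->2,1=3,1->4] -> levels [7 7 1 10 8]
Step 2: flows [0=1,1->2,3->1,4->1] -> levels [7 8 2 9 7]
Step 3: flows [1->0,1->2,3->1,1->4] -> levels [8 6 3 8 8]
Step 4: flows [0->1,1->2,3->1,4->1] -> levels [7 8 4 7 7]
Step 5: flows [1->0,1->2,1->3,1->4] -> levels [8 4 5 8 8]
Step 6: flows [0->1,2->1,3->1,4->1] -> levels [7 8 4 7 7]
  -> period-2 cycle (repeats step 4); tank 1 never drops to <=2
Tank 1 never reaches <=2 within 15 steps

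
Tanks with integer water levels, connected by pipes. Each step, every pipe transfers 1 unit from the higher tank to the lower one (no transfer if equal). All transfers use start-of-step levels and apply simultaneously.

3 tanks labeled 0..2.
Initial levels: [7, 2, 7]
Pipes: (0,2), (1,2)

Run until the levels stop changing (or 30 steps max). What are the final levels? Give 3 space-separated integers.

Step 1: flows [0=2,2->1] -> levels [7 3 6]
Step 2: flows [0->2,2->1] -> levels [6 4 6]
Step 3: flows [0=2,2->1] -> levels [6 5 5]
Step 4: flows [0->2,1=2] -> levels [5 5 6]
Step 5: flows [2->0,2->1] -> levels [6 6 4]
Step 6: flows [0->2,1->2] -> levels [5 5 6]
  -> period-2 cycle: step 6 state = step 4 state; never stabilizes
  -> state at step 30: (30-4) mod 2 = 0, same as step 4 -> [5 5 6]

Answer: 5 5 6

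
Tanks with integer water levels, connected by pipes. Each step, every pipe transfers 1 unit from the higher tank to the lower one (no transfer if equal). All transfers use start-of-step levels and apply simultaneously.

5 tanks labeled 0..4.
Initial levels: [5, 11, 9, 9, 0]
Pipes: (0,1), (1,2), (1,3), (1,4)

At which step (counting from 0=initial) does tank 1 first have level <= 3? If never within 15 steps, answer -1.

Answer: -1

Derivation:
Step 1: flows [1->0,1->2,1->3,1->4] -> levels [6 7 10 10 1]
Step 2: flows [1->0,2->1,3->1,1->4] -> levels [7 7 9 9 2]
Step 3: flows [0=1,2->1,3->1,1->4] -> levels [7 8 8 8 3]
Step 4: flows [1->0,1=2,1=3,1->4] -> levels [8 6 8 8 4]
Step 5: flows [0->1,2->1,3->1,1->4] -> levels [7 8 7 7 5]
Step 6: flows [1->0,1->2,1->3,1->4] -> levels [8 4 8 8 6]
Step 7: flows [0->1,2->1,3->1,4->1] -> levels [7 8 7 7 5]
  -> period-2 cycle (repeats step 5); tank 1 never drops to <=3
Tank 1 never reaches <=3 within 15 steps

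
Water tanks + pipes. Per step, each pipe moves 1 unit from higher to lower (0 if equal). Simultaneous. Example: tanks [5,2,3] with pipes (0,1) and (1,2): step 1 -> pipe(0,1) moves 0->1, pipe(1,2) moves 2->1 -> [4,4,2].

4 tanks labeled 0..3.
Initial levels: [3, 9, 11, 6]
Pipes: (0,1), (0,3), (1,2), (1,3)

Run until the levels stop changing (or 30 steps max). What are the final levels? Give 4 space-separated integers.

Step 1: flows [1->0,3->0,2->1,1->3] -> levels [5 8 10 6]
Step 2: flows [1->0,3->0,2->1,1->3] -> levels [7 7 9 6]
Step 3: flows [0=1,0->3,2->1,1->3] -> levels [6 7 8 8]
Step 4: flows [1->0,3->0,2->1,3->1] -> levels [8 8 7 6]
Step 5: flows [0=1,0->3,1->2,1->3] -> levels [7 6 8 8]
Step 6: flows [0->1,3->0,2->1,3->1] -> levels [7 9 7 6]
Step 7: flows [1->0,0->3,1->2,1->3] -> levels [7 6 8 8]
  -> period-2 cycle: step 7 state = step 5 state; never stabilizes
  -> state at step 30: (30-5) mod 2 = 1, same as step 6 -> [7 9 7 6]

Answer: 7 9 7 6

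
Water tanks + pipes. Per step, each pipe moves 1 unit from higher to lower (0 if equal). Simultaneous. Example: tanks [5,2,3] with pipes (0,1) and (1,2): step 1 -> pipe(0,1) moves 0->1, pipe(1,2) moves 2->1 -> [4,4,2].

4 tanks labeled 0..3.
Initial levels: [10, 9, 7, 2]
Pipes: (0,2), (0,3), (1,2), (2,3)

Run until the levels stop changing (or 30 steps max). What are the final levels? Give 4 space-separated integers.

Step 1: flows [0->2,0->3,1->2,2->3] -> levels [8 8 8 4]
Step 2: flows [0=2,0->3,1=2,2->3] -> levels [7 8 7 6]
Step 3: flows [0=2,0->3,1->2,2->3] -> levels [6 7 7 8]
Step 4: flows [2->0,3->0,1=2,3->2] -> levels [8 7 7 6]
Step 5: flows [0->2,0->3,1=2,2->3] -> levels [6 7 7 8]
  -> period-2 cycle: step 5 state = step 3 state; never stabilizes
  -> state at step 30: (30-3) mod 2 = 1, same as step 4 -> [8 7 7 6]

Answer: 8 7 7 6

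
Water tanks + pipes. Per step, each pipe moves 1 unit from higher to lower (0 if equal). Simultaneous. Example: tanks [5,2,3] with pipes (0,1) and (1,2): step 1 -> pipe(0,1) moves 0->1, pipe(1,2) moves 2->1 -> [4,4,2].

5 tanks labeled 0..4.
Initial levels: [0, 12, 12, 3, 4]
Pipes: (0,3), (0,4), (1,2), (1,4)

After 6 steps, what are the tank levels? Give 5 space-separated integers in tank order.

Answer: 5 9 9 3 5

Derivation:
Step 1: flows [3->0,4->0,1=2,1->4] -> levels [2 11 12 2 4]
Step 2: flows [0=3,4->0,2->1,1->4] -> levels [3 11 11 2 4]
Step 3: flows [0->3,4->0,1=2,1->4] -> levels [3 10 11 3 4]
Step 4: flows [0=3,4->0,2->1,1->4] -> levels [4 10 10 3 4]
Step 5: flows [0->3,0=4,1=2,1->4] -> levels [3 9 10 4 5]
Step 6: flows [3->0,4->0,2->1,1->4] -> levels [5 9 9 3 5]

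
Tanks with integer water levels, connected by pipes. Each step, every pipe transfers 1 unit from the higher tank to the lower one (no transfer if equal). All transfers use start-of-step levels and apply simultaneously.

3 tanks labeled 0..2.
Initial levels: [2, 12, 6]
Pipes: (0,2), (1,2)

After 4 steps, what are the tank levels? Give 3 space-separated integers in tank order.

Answer: 6 8 6

Derivation:
Step 1: flows [2->0,1->2] -> levels [3 11 6]
Step 2: flows [2->0,1->2] -> levels [4 10 6]
Step 3: flows [2->0,1->2] -> levels [5 9 6]
Step 4: flows [2->0,1->2] -> levels [6 8 6]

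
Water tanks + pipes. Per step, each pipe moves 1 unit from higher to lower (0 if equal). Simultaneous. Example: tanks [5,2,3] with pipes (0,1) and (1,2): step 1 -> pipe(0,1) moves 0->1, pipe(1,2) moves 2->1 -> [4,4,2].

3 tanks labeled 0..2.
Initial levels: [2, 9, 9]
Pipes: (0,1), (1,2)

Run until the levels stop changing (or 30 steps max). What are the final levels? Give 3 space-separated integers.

Answer: 6 8 6

Derivation:
Step 1: flows [1->0,1=2] -> levels [3 8 9]
Step 2: flows [1->0,2->1] -> levels [4 8 8]
Step 3: flows [1->0,1=2] -> levels [5 7 8]
Step 4: flows [1->0,2->1] -> levels [6 7 7]
Step 5: flows [1->0,1=2] -> levels [7 6 7]
Step 6: flows [0->1,2->1] -> levels [6 8 6]
Step 7: flows [1->0,1->2] -> levels [7 6 7]
  -> period-2 cycle: step 7 state = step 5 state; never stabilizes
  -> state at step 30: (30-5) mod 2 = 1, same as step 6 -> [6 8 6]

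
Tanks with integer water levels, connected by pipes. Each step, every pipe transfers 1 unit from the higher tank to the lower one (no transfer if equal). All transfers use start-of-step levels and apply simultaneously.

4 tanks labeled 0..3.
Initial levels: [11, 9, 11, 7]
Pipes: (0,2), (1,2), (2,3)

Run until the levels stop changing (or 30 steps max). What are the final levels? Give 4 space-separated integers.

Step 1: flows [0=2,2->1,2->3] -> levels [11 10 9 8]
Step 2: flows [0->2,1->2,2->3] -> levels [10 9 10 9]
Step 3: flows [0=2,2->1,2->3] -> levels [10 10 8 10]
Step 4: flows [0->2,1->2,3->2] -> levels [9 9 11 9]
Step 5: flows [2->0,2->1,2->3] -> levels [10 10 8 10]
  -> period-2 cycle: step 5 state = step 3 state; never stabilizes
  -> state at step 30: (30-3) mod 2 = 1, same as step 4 -> [9 9 11 9]

Answer: 9 9 11 9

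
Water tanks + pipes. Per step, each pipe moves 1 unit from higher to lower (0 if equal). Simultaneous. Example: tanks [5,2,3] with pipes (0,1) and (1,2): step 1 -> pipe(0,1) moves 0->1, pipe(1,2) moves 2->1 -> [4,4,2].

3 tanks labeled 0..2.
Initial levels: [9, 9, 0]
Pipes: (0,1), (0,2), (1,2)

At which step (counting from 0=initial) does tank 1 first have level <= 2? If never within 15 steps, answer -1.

Step 1: flows [0=1,0->2,1->2] -> levels [8 8 2]
Step 2: flows [0=1,0->2,1->2] -> levels [7 7 4]
Step 3: flows [0=1,0->2,1->2] -> levels [6 6 6]
Step 4: flows [0=1,0=2,1=2] -> levels [6 6 6]
  -> stable; tank 1 stays at 6 > 2
Tank 1 never reaches <=2 within 15 steps

Answer: -1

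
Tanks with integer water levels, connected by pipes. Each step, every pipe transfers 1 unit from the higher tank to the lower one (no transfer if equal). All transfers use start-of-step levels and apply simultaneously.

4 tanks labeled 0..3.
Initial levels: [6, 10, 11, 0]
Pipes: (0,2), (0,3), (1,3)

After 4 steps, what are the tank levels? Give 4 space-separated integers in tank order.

Step 1: flows [2->0,0->3,1->3] -> levels [6 9 10 2]
Step 2: flows [2->0,0->3,1->3] -> levels [6 8 9 4]
Step 3: flows [2->0,0->3,1->3] -> levels [6 7 8 6]
Step 4: flows [2->0,0=3,1->3] -> levels [7 6 7 7]

Answer: 7 6 7 7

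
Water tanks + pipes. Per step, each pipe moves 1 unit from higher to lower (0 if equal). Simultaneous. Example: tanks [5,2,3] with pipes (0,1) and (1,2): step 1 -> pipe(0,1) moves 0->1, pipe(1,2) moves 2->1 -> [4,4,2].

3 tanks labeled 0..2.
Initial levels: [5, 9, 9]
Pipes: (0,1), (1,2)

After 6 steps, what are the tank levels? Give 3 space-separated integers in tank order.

Step 1: flows [1->0,1=2] -> levels [6 8 9]
Step 2: flows [1->0,2->1] -> levels [7 8 8]
Step 3: flows [1->0,1=2] -> levels [8 7 8]
Step 4: flows [0->1,2->1] -> levels [7 9 7]
Step 5: flows [1->0,1->2] -> levels [8 7 8]
  -> period-2 cycle: step 5 state = step 3 state
  -> state at step 6: (6-3) mod 2 = 1, same as step 4 -> [7 9 7]

Answer: 7 9 7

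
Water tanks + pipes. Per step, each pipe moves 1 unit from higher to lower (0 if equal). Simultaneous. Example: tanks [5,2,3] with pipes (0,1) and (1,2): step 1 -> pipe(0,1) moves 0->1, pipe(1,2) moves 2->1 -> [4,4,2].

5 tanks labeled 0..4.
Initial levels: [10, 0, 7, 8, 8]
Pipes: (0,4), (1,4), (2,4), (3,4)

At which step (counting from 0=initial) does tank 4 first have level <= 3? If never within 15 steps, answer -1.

Step 1: flows [0->4,4->1,4->2,3=4] -> levels [9 1 8 8 7]
Step 2: flows [0->4,4->1,2->4,3->4] -> levels [8 2 7 7 9]
Step 3: flows [4->0,4->1,4->2,4->3] -> levels [9 3 8 8 5]
Step 4: flows [0->4,4->1,2->4,3->4] -> levels [8 4 7 7 7]
Step 5: flows [0->4,4->1,2=4,3=4] -> levels [7 5 7 7 7]
Step 6: flows [0=4,4->1,2=4,3=4] -> levels [7 6 7 7 6]
Step 7: flows [0->4,1=4,2->4,3->4] -> levels [6 6 6 6 9]
Step 8: flows [4->0,4->1,4->2,4->3] -> levels [7 7 7 7 5]
Step 9: flows [0->4,1->4,2->4,3->4] -> levels [6 6 6 6 9]
  -> period-2 cycle (repeats step 7); tank 4 never drops to <=3
Tank 4 never reaches <=3 within 15 steps

Answer: -1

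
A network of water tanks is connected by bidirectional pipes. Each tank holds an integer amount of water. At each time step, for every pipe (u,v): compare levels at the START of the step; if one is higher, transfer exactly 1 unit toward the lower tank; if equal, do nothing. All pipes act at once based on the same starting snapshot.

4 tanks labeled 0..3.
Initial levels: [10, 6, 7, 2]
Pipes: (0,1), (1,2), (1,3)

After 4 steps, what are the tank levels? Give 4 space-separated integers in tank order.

Step 1: flows [0->1,2->1,1->3] -> levels [9 7 6 3]
Step 2: flows [0->1,1->2,1->3] -> levels [8 6 7 4]
Step 3: flows [0->1,2->1,1->3] -> levels [7 7 6 5]
Step 4: flows [0=1,1->2,1->3] -> levels [7 5 7 6]

Answer: 7 5 7 6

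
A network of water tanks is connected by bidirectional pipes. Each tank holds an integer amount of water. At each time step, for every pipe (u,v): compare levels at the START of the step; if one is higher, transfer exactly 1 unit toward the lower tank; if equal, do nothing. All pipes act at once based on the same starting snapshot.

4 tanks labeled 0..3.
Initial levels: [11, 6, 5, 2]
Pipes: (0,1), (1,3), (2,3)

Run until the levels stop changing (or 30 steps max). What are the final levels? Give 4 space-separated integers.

Step 1: flows [0->1,1->3,2->3] -> levels [10 6 4 4]
Step 2: flows [0->1,1->3,2=3] -> levels [9 6 4 5]
Step 3: flows [0->1,1->3,3->2] -> levels [8 6 5 5]
Step 4: flows [0->1,1->3,2=3] -> levels [7 6 5 6]
Step 5: flows [0->1,1=3,3->2] -> levels [6 7 6 5]
Step 6: flows [1->0,1->3,2->3] -> levels [7 5 5 7]
Step 7: flows [0->1,3->1,3->2] -> levels [6 7 6 5]
  -> period-2 cycle: step 7 state = step 5 state; never stabilizes
  -> state at step 30: (30-5) mod 2 = 1, same as step 6 -> [7 5 5 7]

Answer: 7 5 5 7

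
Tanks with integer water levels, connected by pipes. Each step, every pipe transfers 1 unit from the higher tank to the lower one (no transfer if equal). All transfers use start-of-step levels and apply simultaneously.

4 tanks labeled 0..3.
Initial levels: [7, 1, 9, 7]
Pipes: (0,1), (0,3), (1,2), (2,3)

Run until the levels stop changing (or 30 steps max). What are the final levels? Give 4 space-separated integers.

Step 1: flows [0->1,0=3,2->1,2->3] -> levels [6 3 7 8]
Step 2: flows [0->1,3->0,2->1,3->2] -> levels [6 5 7 6]
Step 3: flows [0->1,0=3,2->1,2->3] -> levels [5 7 5 7]
Step 4: flows [1->0,3->0,1->2,3->2] -> levels [7 5 7 5]
Step 5: flows [0->1,0->3,2->1,2->3] -> levels [5 7 5 7]
  -> period-2 cycle: step 5 state = step 3 state; never stabilizes
  -> state at step 30: (30-3) mod 2 = 1, same as step 4 -> [7 5 7 5]

Answer: 7 5 7 5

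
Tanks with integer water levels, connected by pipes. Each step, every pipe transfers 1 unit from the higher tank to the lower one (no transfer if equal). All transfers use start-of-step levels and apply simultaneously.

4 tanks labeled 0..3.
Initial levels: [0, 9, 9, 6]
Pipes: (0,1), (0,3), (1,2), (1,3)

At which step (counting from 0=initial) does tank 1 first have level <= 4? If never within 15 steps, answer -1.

Step 1: flows [1->0,3->0,1=2,1->3] -> levels [2 7 9 6]
Step 2: flows [1->0,3->0,2->1,1->3] -> levels [4 6 8 6]
Step 3: flows [1->0,3->0,2->1,1=3] -> levels [6 6 7 5]
Step 4: flows [0=1,0->3,2->1,1->3] -> levels [5 6 6 7]
Step 5: flows [1->0,3->0,1=2,3->1] -> levels [7 6 6 5]
Step 6: flows [0->1,0->3,1=2,1->3] -> levels [5 6 6 7]
  -> period-2 cycle (repeats step 4); tank 1 never drops to <=4
Tank 1 never reaches <=4 within 15 steps

Answer: -1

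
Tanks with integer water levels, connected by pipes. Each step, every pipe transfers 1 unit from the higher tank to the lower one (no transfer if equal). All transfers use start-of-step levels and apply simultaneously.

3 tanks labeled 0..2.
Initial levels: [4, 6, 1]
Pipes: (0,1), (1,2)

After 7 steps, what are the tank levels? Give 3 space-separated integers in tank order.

Step 1: flows [1->0,1->2] -> levels [5 4 2]
Step 2: flows [0->1,1->2] -> levels [4 4 3]
Step 3: flows [0=1,1->2] -> levels [4 3 4]
Step 4: flows [0->1,2->1] -> levels [3 5 3]
Step 5: flows [1->0,1->2] -> levels [4 3 4]
  -> period-2 cycle: step 5 state = step 3 state
  -> state at step 7: (7-3) mod 2 = 0, same as step 3 -> [4 3 4]

Answer: 4 3 4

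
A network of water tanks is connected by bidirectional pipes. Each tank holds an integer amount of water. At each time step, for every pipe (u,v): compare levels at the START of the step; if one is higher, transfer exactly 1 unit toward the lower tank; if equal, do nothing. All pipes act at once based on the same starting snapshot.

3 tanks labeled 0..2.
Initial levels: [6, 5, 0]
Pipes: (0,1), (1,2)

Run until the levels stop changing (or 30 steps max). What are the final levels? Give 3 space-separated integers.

Answer: 4 3 4

Derivation:
Step 1: flows [0->1,1->2] -> levels [5 5 1]
Step 2: flows [0=1,1->2] -> levels [5 4 2]
Step 3: flows [0->1,1->2] -> levels [4 4 3]
Step 4: flows [0=1,1->2] -> levels [4 3 4]
Step 5: flows [0->1,2->1] -> levels [3 5 3]
Step 6: flows [1->0,1->2] -> levels [4 3 4]
  -> period-2 cycle: step 6 state = step 4 state; never stabilizes
  -> state at step 30: (30-4) mod 2 = 0, same as step 4 -> [4 3 4]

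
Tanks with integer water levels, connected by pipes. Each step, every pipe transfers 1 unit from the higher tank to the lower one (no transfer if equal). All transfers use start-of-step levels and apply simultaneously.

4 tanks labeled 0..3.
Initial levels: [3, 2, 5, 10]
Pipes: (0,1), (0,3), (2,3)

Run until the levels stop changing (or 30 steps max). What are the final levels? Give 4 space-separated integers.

Answer: 6 4 6 4

Derivation:
Step 1: flows [0->1,3->0,3->2] -> levels [3 3 6 8]
Step 2: flows [0=1,3->0,3->2] -> levels [4 3 7 6]
Step 3: flows [0->1,3->0,2->3] -> levels [4 4 6 6]
Step 4: flows [0=1,3->0,2=3] -> levels [5 4 6 5]
Step 5: flows [0->1,0=3,2->3] -> levels [4 5 5 6]
Step 6: flows [1->0,3->0,3->2] -> levels [6 4 6 4]
Step 7: flows [0->1,0->3,2->3] -> levels [4 5 5 6]
  -> period-2 cycle: step 7 state = step 5 state; never stabilizes
  -> state at step 30: (30-5) mod 2 = 1, same as step 6 -> [6 4 6 4]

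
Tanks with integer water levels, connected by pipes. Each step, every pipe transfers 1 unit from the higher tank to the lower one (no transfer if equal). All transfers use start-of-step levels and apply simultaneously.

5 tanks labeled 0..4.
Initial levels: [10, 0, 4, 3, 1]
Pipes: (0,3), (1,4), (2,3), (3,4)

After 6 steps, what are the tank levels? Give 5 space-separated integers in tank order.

Answer: 5 2 4 3 4

Derivation:
Step 1: flows [0->3,4->1,2->3,3->4] -> levels [9 1 3 4 1]
Step 2: flows [0->3,1=4,3->2,3->4] -> levels [8 1 4 3 2]
Step 3: flows [0->3,4->1,2->3,3->4] -> levels [7 2 3 4 2]
Step 4: flows [0->3,1=4,3->2,3->4] -> levels [6 2 4 3 3]
Step 5: flows [0->3,4->1,2->3,3=4] -> levels [5 3 3 5 2]
Step 6: flows [0=3,1->4,3->2,3->4] -> levels [5 2 4 3 4]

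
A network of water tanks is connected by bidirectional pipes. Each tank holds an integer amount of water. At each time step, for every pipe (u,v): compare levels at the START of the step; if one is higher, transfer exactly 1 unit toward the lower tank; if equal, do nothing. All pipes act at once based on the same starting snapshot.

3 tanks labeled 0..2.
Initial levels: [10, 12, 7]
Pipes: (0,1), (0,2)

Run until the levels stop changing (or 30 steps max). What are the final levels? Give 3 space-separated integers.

Answer: 11 9 9

Derivation:
Step 1: flows [1->0,0->2] -> levels [10 11 8]
Step 2: flows [1->0,0->2] -> levels [10 10 9]
Step 3: flows [0=1,0->2] -> levels [9 10 10]
Step 4: flows [1->0,2->0] -> levels [11 9 9]
Step 5: flows [0->1,0->2] -> levels [9 10 10]
  -> period-2 cycle: step 5 state = step 3 state; never stabilizes
  -> state at step 30: (30-3) mod 2 = 1, same as step 4 -> [11 9 9]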